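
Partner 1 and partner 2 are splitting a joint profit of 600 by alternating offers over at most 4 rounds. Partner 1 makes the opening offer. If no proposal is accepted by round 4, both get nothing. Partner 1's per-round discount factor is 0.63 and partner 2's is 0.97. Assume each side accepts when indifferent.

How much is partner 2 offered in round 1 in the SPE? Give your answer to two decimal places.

Round 4 (partner 2 proposes): partner 1 will accept anything ≥ 0, so partner 2 offers 0 and keeps 600.
Round 3 (partner 1 proposes): partner 2 can get 600 next round, worth 0.97 × 600 = 582 now. Partner 1 offers 582 and keeps 600 − 582 = 18.
Round 2 (partner 2 proposes): partner 1 can get 18 next round, worth 0.63 × 18 = 11.34 now. Partner 2 offers 11.34 and keeps 600 − 11.34 = 588.66.
Round 1 (partner 1 proposes): partner 2 can get 588.66 next round, worth 0.97 × 588.66 = 571.0002 now. Partner 1 offers 571.0002 and keeps 600 − 571.0002 = 28.9998.

571.00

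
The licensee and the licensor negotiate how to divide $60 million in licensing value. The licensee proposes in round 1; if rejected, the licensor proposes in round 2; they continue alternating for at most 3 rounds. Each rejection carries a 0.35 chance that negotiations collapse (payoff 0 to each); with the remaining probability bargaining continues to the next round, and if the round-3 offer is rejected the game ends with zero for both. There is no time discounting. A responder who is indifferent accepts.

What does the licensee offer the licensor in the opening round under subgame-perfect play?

Round 3 (the licensee proposes): rejection yields 0 for the licensor; the licensee offers 0 and keeps 60.
Round 2 (the licensor proposes): rejecting gives the licensee an expected 0.65 × 60 = 39. The licensor offers 39 and keeps 60 − 39 = 21.
Round 1 (the licensee proposes): rejecting gives the licensor an expected 0.65 × 21 = 13.65. The licensee offers 13.65 and keeps 60 − 13.65 = 46.35.

13.65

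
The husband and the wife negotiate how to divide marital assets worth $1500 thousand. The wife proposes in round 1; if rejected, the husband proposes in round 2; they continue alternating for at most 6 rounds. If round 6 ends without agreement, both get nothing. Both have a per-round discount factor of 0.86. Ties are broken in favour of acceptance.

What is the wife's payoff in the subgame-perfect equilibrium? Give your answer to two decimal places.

Round 6 (the husband proposes): rejection yields 0 for the wife; the husband offers 0 and keeps 1500.
Round 5 (the wife proposes): the husband can get 1500 next round, worth 0.86 × 1500 = 1290 now, so the wife offers 1290, keeping 210.
Round 4 (the husband proposes): the wife can get 210 next round, worth 0.86 × 210 = 180.6 now. The husband offers 180.6 and keeps 1500 − 180.6 = 1319.4.
Round 3 (the wife proposes): the husband can get 1319.4 next round, worth 0.86 × 1319.4 = 1134.684 now, so the wife offers 1134.684, keeping 365.316.
Round 2 (the husband proposes): the wife can get 365.316 next round, worth 0.86 × 365.316 = 314.17176 now, so the husband offers 314.17176, keeping 1185.82824.
Round 1 (the wife proposes): the husband can get 1185.82824 next round, worth 0.86 × 1185.82824 = 1019.8122864 now, so the wife offers 1019.8122864, keeping 480.1877136.

480.19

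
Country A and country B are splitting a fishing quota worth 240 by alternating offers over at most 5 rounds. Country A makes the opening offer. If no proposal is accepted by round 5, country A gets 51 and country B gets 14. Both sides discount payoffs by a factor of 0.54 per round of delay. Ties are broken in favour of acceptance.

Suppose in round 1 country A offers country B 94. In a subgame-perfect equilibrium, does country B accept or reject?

Work out country B's continuation value if the offer is rejected.
Round 5 (country A proposes): country B gets 14 if talks fail, so country A offers 14 and keeps 226.
Round 4 (country B proposes): country A can get 226 next round, worth 0.54 × 226 = 122.04 now, so country B offers 122.04, keeping 117.96.
Round 3 (country A proposes): country B can get 117.96 next round, worth 0.54 × 117.96 = 63.6984 now. Country A offers 63.6984 and keeps 240 − 63.6984 = 176.3016.
Round 2 (country B proposes): country A can get 176.3016 next round, worth 0.54 × 176.3016 = 95.202864 now; country B offers that and keeps 144.797136.
So by rejecting in round 1, country B gets 144.797136 next round, worth 0.54 × 144.797136 = 78.19045344 now.
Offer 94 ≥ 78.19045344, so country B accepts.

Accept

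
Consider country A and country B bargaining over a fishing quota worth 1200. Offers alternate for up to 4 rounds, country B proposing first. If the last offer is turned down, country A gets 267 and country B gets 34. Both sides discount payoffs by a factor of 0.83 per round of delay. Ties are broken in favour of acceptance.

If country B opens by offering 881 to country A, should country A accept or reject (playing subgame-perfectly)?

Accept

Work out country A's continuation value if the offer is rejected.
Round 4 (country A proposes): country B gets 34 if talks fail, so country A offers 34 and keeps 1166.
Round 3 (country B proposes): country A can get 1166 next round, worth 0.83 × 1166 = 967.78 now. Country B offers 967.78 and keeps 1200 − 967.78 = 232.22.
Round 2 (country A proposes): country B can get 232.22 next round, worth 0.83 × 232.22 = 192.7426 now; country A offers that and keeps 1007.2574.
So by rejecting in round 1, country A gets 1007.2574 next round, worth 0.83 × 1007.2574 = 836.023642 now.
Offer 881 ≥ 836.023642, so country A accepts.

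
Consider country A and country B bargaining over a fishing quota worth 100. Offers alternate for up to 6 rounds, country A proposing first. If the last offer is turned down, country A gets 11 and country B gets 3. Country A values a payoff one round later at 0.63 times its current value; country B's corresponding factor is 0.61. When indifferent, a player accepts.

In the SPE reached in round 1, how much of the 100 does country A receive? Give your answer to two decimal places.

Round 6 (country B proposes): country A gets 11 if talks fail, so country B offers 11 and keeps 89.
Round 5 (country A proposes): country B can get 89 next round, worth 0.61 × 89 = 54.29 now; country A offers that and keeps 45.71.
Round 4 (country B proposes): country A can get 45.71 next round, worth 0.63 × 45.71 = 28.7973 now. Country B offers 28.7973 and keeps 100 − 28.7973 = 71.2027.
Round 3 (country A proposes): country B can get 71.2027 next round, worth 0.61 × 71.2027 = 43.433647 now. Country A offers 43.433647 and keeps 100 − 43.433647 = 56.566353.
Round 2 (country B proposes): country A can get 56.566353 next round, worth 0.63 × 56.566353 = 35.63680239 now, so country B offers 35.63680239, keeping 64.36319761.
Round 1 (country A proposes): country B can get 64.36319761 next round, worth 0.61 × 64.36319761 = 39.2615505421 now. Country A offers 39.2615505421 and keeps 100 − 39.2615505421 = 60.7384494579.

60.74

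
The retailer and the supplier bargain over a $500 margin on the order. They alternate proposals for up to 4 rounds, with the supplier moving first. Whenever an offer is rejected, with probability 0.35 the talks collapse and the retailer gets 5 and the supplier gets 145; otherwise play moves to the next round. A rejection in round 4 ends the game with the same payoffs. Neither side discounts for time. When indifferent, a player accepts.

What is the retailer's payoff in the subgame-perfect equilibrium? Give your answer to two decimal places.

180.74

By backward induction:
Round 4 (the retailer proposes): the supplier gets 145 if talks fail, so the retailer offers 145 and keeps 355.
Round 3 (the supplier proposes): rejecting gives the retailer an expected 0.65 × 355 + 0.35 × 5 = 232.5; the supplier offers that and keeps 267.5.
Round 2 (the retailer proposes): rejecting gives the supplier an expected 0.65 × 267.5 + 0.35 × 145 = 224.625. The retailer offers 224.625 and keeps 500 − 224.625 = 275.375.
Round 1 (the supplier proposes): rejecting gives the retailer an expected 0.65 × 275.375 + 0.35 × 5 = 180.74375. The supplier offers 180.74375 and keeps 500 − 180.74375 = 319.25625.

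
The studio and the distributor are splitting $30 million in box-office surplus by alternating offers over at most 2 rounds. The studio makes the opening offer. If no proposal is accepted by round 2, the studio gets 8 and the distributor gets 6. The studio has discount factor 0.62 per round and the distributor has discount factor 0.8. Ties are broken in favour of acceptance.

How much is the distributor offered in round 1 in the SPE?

Round 2 (the distributor proposes): the studio gets 8 if talks fail, so the distributor offers 8 and keeps 22.
Round 1 (the studio proposes): the distributor can get 22 next round, worth 0.8 × 22 = 17.6 now, so the studio offers 17.6, keeping 12.4.

17.6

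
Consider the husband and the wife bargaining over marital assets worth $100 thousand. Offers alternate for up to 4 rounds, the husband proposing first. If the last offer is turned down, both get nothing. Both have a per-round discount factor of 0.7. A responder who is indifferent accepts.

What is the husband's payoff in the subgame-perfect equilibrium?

Work backward from the last round.
Round 4 (the wife proposes): rejection yields 0 for the husband; the wife offers 0 and keeps 100.
Round 3 (the husband proposes): the wife can get 100 next round, worth 0.7 × 100 = 70 now, so the husband offers 70, keeping 30.
Round 2 (the wife proposes): the husband can get 30 next round, worth 0.7 × 30 = 21 now; the wife offers that and keeps 79.
Round 1 (the husband proposes): the wife can get 79 next round, worth 0.7 × 79 = 55.3 now. The husband offers 55.3 and keeps 100 − 55.3 = 44.7.

44.7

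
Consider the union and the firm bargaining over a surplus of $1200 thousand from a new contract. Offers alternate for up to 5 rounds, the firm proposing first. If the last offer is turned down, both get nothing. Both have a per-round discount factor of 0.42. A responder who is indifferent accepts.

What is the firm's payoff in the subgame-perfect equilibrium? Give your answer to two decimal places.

856.11

Round 5 (the firm proposes): rejection yields 0 for the union; the firm offers 0 and keeps 1200.
Round 4 (the union proposes): the firm can get 1200 next round, worth 0.42 × 1200 = 504 now. The union offers 504 and keeps 1200 − 504 = 696.
Round 3 (the firm proposes): the union can get 696 next round, worth 0.42 × 696 = 292.32 now, so the firm offers 292.32, keeping 907.68.
Round 2 (the union proposes): the firm can get 907.68 next round, worth 0.42 × 907.68 = 381.2256 now, so the union offers 381.2256, keeping 818.7744.
Round 1 (the firm proposes): the union can get 818.7744 next round, worth 0.42 × 818.7744 = 343.885248 now. The firm offers 343.885248 and keeps 1200 − 343.885248 = 856.114752.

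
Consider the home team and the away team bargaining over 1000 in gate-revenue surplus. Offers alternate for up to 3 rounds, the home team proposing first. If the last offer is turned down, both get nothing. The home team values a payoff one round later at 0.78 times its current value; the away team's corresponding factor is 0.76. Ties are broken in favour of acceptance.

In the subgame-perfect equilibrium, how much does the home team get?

832.8

Round 3 (the home team proposes): the away team will accept anything ≥ 0, so the home team offers 0 and keeps 1000.
Round 2 (the away team proposes): the home team can get 1000 next round, worth 0.78 × 1000 = 780 now, so the away team offers 780, keeping 220.
Round 1 (the home team proposes): the away team can get 220 next round, worth 0.76 × 220 = 167.2 now. The home team offers 167.2 and keeps 1000 − 167.2 = 832.8.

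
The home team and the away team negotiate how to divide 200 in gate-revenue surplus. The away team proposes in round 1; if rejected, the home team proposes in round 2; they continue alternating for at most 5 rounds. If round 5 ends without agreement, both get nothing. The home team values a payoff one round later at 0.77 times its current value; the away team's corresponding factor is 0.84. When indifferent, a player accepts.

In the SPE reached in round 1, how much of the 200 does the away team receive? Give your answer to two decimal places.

Solve by backward induction from round 5.
Round 5 (the away team proposes): the home team will accept anything ≥ 0, so the away team offers 0 and keeps 200.
Round 4 (the home team proposes): the away team can get 200 next round, worth 0.84 × 200 = 168 now. The home team offers 168 and keeps 200 − 168 = 32.
Round 3 (the away team proposes): the home team can get 32 next round, worth 0.77 × 32 = 24.64 now; the away team offers that and keeps 175.36.
Round 2 (the home team proposes): the away team can get 175.36 next round, worth 0.84 × 175.36 = 147.3024 now. The home team offers 147.3024 and keeps 200 − 147.3024 = 52.6976.
Round 1 (the away team proposes): the home team can get 52.6976 next round, worth 0.77 × 52.6976 = 40.577152 now. The away team offers 40.577152 and keeps 200 − 40.577152 = 159.422848.

159.42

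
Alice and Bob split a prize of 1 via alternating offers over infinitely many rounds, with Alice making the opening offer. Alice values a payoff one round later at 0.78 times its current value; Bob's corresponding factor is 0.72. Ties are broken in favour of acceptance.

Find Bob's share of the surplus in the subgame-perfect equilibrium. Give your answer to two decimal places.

When Alice proposes, Bob accepts any offer worth at least 0.72 times what Bob would get by proposing next round; and vice versa.
This gives x = 1 − 0.72y and y = 1 − 0.78x, where x and y are each side's share when it proposes.
Hence (1 − 0.72·0.78)x = 1(1 − 0.72), i.e. 0.4384·x = 0.28.
x ≈ 0.6387; Bob's share is 1 − x ≈ 0.3613.

0.36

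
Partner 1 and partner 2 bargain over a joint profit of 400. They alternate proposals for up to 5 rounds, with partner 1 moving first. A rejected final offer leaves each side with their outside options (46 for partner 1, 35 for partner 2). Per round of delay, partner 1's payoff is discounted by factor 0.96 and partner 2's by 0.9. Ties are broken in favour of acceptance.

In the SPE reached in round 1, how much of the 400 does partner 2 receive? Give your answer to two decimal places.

52.97

By backward induction:
Round 5 (partner 1 proposes): partner 2 gets 35 if talks fail, so partner 1 offers 35 and keeps 365.
Round 4 (partner 2 proposes): partner 1 can get 365 next round, worth 0.96 × 365 = 350.4 now; partner 2 offers that and keeps 49.6.
Round 3 (partner 1 proposes): partner 2 can get 49.6 next round, worth 0.9 × 49.6 = 44.64 now; partner 1 offers that and keeps 355.36.
Round 2 (partner 2 proposes): partner 1 can get 355.36 next round, worth 0.96 × 355.36 = 341.1456 now. Partner 2 offers 341.1456 and keeps 400 − 341.1456 = 58.8544.
Round 1 (partner 1 proposes): partner 2 can get 58.8544 next round, worth 0.9 × 58.8544 = 52.96896 now, so partner 1 offers 52.96896, keeping 347.03104.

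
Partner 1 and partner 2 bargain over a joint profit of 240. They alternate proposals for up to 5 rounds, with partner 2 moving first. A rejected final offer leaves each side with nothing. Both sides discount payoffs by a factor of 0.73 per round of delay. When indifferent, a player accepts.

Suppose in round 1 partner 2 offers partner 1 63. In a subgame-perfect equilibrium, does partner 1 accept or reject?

Reject

Round 5 (partner 2 proposes): partner 1 will accept anything ≥ 0, so partner 2 offers 0 and keeps 240.
Round 4 (partner 1 proposes): partner 2 can get 240 next round, worth 0.73 × 240 = 175.2 now. Partner 1 offers 175.2 and keeps 240 − 175.2 = 64.8.
Round 3 (partner 2 proposes): partner 1 can get 64.8 next round, worth 0.73 × 64.8 = 47.304 now; partner 2 offers that and keeps 192.696.
Round 2 (partner 1 proposes): partner 2 can get 192.696 next round, worth 0.73 × 192.696 = 140.66808 now. Partner 1 offers 140.66808 and keeps 240 − 140.66808 = 99.33192.
So by rejecting in round 1, partner 1 gets 99.33192 next round, worth 0.73 × 99.33192 = 72.5123016 now.
Offer 63 < 72.5123016, so partner 1 rejects.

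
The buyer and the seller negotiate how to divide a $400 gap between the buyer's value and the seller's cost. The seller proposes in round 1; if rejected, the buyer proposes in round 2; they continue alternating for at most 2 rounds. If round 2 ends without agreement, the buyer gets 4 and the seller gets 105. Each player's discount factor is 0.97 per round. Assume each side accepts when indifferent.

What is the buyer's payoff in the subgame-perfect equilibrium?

Round 2 (the buyer proposes): the seller gets 105 if talks fail, so the buyer offers 105 and keeps 295.
Round 1 (the seller proposes): the buyer can get 295 next round, worth 0.97 × 295 = 286.15 now; the seller offers that and keeps 113.85.

286.15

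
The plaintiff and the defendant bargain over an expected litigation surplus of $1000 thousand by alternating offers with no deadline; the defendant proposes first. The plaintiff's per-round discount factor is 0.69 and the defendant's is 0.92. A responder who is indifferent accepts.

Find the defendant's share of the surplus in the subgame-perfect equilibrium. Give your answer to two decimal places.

848.85

When the defendant proposes, the plaintiff accepts any offer worth at least 0.69 times what the plaintiff would get by proposing next round; and vice versa.
This gives x = 1000 − 0.69y and y = 1000 − 0.92x, where x and y are each side's share when it proposes.
Hence (1 − 0.69·0.92)x = 1000(1 − 0.69), i.e. 0.3652·x = 310.
x ≈ 848.8499; the plaintiff's share is 1000 − x ≈ 151.1501.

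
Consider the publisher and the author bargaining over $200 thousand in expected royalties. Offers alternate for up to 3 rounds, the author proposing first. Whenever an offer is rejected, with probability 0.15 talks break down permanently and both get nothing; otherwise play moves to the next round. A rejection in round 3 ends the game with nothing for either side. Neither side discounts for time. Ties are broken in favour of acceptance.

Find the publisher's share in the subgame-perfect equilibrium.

25.5

Round 3 (the author proposes): rejection yields 0 for the publisher; the author offers 0 and keeps 200.
Round 2 (the publisher proposes): rejecting gives the author an expected 0.85 × 200 = 170, so the publisher offers 170, keeping 30.
Round 1 (the author proposes): rejecting gives the publisher an expected 0.85 × 30 = 25.5; the author offers that and keeps 174.5.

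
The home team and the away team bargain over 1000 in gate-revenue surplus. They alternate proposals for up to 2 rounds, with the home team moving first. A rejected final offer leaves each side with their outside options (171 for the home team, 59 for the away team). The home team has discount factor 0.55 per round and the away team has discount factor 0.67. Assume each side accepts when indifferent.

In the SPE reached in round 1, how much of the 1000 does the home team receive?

444.57

Round 2 (the away team proposes): the home team gets 171 if talks fail, so the away team offers 171 and keeps 829.
Round 1 (the home team proposes): the away team can get 829 next round, worth 0.67 × 829 = 555.43 now; the home team offers that and keeps 444.57.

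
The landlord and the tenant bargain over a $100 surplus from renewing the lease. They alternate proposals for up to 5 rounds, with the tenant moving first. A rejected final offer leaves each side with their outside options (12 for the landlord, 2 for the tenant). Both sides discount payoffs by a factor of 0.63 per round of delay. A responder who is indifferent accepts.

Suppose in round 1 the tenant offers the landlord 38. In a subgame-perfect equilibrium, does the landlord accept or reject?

Work out the landlord's continuation value if the offer is rejected.
Round 5 (the tenant proposes): the landlord gets 12 if talks fail, so the tenant offers 12 and keeps 88.
Round 4 (the landlord proposes): the tenant can get 88 next round, worth 0.63 × 88 = 55.44 now; the landlord offers that and keeps 44.56.
Round 3 (the tenant proposes): the landlord can get 44.56 next round, worth 0.63 × 44.56 = 28.0728 now. The tenant offers 28.0728 and keeps 100 − 28.0728 = 71.9272.
Round 2 (the landlord proposes): the tenant can get 71.9272 next round, worth 0.63 × 71.9272 = 45.314136 now; the landlord offers that and keeps 54.685864.
So by rejecting in round 1, the landlord gets 54.685864 next round, worth 0.63 × 54.685864 = 34.45209432 now.
Offer 38 ≥ 34.45209432, so the landlord accepts.

Accept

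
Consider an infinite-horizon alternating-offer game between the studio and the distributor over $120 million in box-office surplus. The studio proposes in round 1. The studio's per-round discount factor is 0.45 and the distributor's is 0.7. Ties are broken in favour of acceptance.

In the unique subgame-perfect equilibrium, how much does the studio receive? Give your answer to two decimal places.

When the studio proposes, the distributor accepts any offer worth at least 0.7 times what the distributor would get by proposing next round; and vice versa.
This gives x = 120 − 0.7y and y = 120 − 0.45x, where x and y are each side's share when it proposes.
Hence (1 − 0.7·0.45)x = 120(1 − 0.7), i.e. 0.685·x = 36.
x ≈ 52.5547; the distributor's share is 120 − x ≈ 67.4453.

52.55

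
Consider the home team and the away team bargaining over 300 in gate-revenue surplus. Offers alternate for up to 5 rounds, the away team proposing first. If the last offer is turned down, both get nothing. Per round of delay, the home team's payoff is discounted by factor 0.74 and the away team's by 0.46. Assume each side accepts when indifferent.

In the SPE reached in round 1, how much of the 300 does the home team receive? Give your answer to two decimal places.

Round 5 (the away team proposes): rejection yields 0 for the home team; the away team offers 0 and keeps 300.
Round 4 (the home team proposes): the away team can get 300 next round, worth 0.46 × 300 = 138 now, so the home team offers 138, keeping 162.
Round 3 (the away team proposes): the home team can get 162 next round, worth 0.74 × 162 = 119.88 now, so the away team offers 119.88, keeping 180.12.
Round 2 (the home team proposes): the away team can get 180.12 next round, worth 0.46 × 180.12 = 82.8552 now; the home team offers that and keeps 217.1448.
Round 1 (the away team proposes): the home team can get 217.1448 next round, worth 0.74 × 217.1448 = 160.687152 now, so the away team offers 160.687152, keeping 139.312848.

160.69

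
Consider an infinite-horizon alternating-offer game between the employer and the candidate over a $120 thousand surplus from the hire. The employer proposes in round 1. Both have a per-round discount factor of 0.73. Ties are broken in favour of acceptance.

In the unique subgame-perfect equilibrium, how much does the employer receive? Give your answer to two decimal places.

When the employer proposes, the candidate accepts any offer worth at least 0.73 times what the candidate would get by proposing next round; and vice versa.
This gives x = 120 − 0.73y and y = 120 − 0.73x, where x and y are each side's share when it proposes.
Hence (1 − 0.73·0.73)x = 120(1 − 0.73), i.e. 0.4671·x = 32.4.
x ≈ 69.3642; the candidate's share is 120 − x ≈ 50.6358.

69.36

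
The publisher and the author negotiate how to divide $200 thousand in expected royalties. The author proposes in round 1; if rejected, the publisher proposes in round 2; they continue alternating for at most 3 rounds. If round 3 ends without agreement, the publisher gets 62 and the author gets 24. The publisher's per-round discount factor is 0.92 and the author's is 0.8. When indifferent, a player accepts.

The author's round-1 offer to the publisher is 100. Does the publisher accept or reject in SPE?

Accept

Work out the publisher's continuation value if the offer is rejected.
Round 3 (the author proposes): the publisher gets 62 if talks fail, so the author offers 62 and keeps 138.
Round 2 (the publisher proposes): the author can get 138 next round, worth 0.8 × 138 = 110.4 now, so the publisher offers 110.4, keeping 89.6.
So by rejecting in round 1, the publisher gets 89.6 next round, worth 0.92 × 89.6 = 82.432 now.
Offer 100 ≥ 82.432, so the publisher accepts.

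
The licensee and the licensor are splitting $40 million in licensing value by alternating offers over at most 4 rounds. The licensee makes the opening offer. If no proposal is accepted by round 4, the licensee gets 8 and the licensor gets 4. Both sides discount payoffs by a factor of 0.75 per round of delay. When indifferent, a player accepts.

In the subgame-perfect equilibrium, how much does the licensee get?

Round 4 (the licensor proposes): the licensee gets 8 if talks fail, so the licensor offers 8 and keeps 32.
Round 3 (the licensee proposes): the licensor can get 32 next round, worth 0.75 × 32 = 24 now, so the licensee offers 24, keeping 16.
Round 2 (the licensor proposes): the licensee can get 16 next round, worth 0.75 × 16 = 12 now. The licensor offers 12 and keeps 40 − 12 = 28.
Round 1 (the licensee proposes): the licensor can get 28 next round, worth 0.75 × 28 = 21 now, so the licensee offers 21, keeping 19.

19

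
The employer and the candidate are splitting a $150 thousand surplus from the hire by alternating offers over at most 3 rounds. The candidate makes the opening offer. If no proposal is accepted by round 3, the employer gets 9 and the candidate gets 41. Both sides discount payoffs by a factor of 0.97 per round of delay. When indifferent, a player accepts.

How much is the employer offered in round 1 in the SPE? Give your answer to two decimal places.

12.83

By backward induction:
Round 3 (the candidate proposes): the employer gets 9 if talks fail, so the candidate offers 9 and keeps 141.
Round 2 (the employer proposes): the candidate can get 141 next round, worth 0.97 × 141 = 136.77 now; the employer offers that and keeps 13.23.
Round 1 (the candidate proposes): the employer can get 13.23 next round, worth 0.97 × 13.23 = 12.8331 now. The candidate offers 12.8331 and keeps 150 − 12.8331 = 137.1669.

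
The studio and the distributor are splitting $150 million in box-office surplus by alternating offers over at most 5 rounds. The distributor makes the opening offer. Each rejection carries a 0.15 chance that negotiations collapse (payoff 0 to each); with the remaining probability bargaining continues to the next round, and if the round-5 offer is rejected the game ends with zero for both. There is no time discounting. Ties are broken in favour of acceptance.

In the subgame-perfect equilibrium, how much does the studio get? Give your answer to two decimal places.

By backward induction:
Round 5 (the distributor proposes): rejection yields 0 for the studio; the distributor offers 0 and keeps 150.
Round 4 (the studio proposes): rejecting gives the distributor an expected 0.85 × 150 = 127.5, so the studio offers 127.5, keeping 22.5.
Round 3 (the distributor proposes): rejecting gives the studio an expected 0.85 × 22.5 = 19.125, so the distributor offers 19.125, keeping 130.875.
Round 2 (the studio proposes): rejecting gives the distributor an expected 0.85 × 130.875 = 111.24375; the studio offers that and keeps 38.75625.
Round 1 (the distributor proposes): rejecting gives the studio an expected 0.85 × 38.75625 = 32.9428125. The distributor offers 32.9428125 and keeps 150 − 32.9428125 = 117.0571875.

32.94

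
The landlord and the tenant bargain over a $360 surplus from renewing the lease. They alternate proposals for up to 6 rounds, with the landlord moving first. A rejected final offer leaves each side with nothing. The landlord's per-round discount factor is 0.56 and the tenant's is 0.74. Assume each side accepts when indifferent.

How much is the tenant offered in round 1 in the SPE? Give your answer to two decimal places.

Round 6 (the tenant proposes): the landlord will accept anything ≥ 0, so the tenant offers 0 and keeps 360.
Round 5 (the landlord proposes): the tenant can get 360 next round, worth 0.74 × 360 = 266.4 now. The landlord offers 266.4 and keeps 360 − 266.4 = 93.6.
Round 4 (the tenant proposes): the landlord can get 93.6 next round, worth 0.56 × 93.6 = 52.416 now; the tenant offers that and keeps 307.584.
Round 3 (the landlord proposes): the tenant can get 307.584 next round, worth 0.74 × 307.584 = 227.61216 now. The landlord offers 227.61216 and keeps 360 − 227.61216 = 132.38784.
Round 2 (the tenant proposes): the landlord can get 132.38784 next round, worth 0.56 × 132.38784 = 74.1371904 now; the tenant offers that and keeps 285.8628096.
Round 1 (the landlord proposes): the tenant can get 285.8628096 next round, worth 0.74 × 285.8628096 = 211.538479104 now. The landlord offers 211.538479104 and keeps 360 − 211.538479104 = 148.461520896.

211.54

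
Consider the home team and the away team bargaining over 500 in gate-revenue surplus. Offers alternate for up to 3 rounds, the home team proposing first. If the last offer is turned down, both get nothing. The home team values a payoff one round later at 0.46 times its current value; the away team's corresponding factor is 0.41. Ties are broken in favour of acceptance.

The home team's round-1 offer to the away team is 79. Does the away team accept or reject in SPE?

Reject

Round 3 (the home team proposes): the away team will accept anything ≥ 0, so the home team offers 0 and keeps 500.
Round 2 (the away team proposes): the home team can get 500 next round, worth 0.46 × 500 = 230 now; the away team offers that and keeps 270.
So by rejecting in round 1, the away team gets 270 next round, worth 0.41 × 270 = 110.7 now.
Offer 79 < 110.7, so the away team rejects.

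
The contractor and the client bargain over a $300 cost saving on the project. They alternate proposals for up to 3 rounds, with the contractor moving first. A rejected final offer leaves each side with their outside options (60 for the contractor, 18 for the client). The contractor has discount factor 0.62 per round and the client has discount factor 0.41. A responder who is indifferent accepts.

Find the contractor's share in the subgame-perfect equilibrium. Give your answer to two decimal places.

248.68

Round 3 (the contractor proposes): the client gets 18 if talks fail, so the contractor offers 18 and keeps 282.
Round 2 (the client proposes): the contractor can get 282 next round, worth 0.62 × 282 = 174.84 now. The client offers 174.84 and keeps 300 − 174.84 = 125.16.
Round 1 (the contractor proposes): the client can get 125.16 next round, worth 0.41 × 125.16 = 51.3156 now. The contractor offers 51.3156 and keeps 300 − 51.3156 = 248.6844.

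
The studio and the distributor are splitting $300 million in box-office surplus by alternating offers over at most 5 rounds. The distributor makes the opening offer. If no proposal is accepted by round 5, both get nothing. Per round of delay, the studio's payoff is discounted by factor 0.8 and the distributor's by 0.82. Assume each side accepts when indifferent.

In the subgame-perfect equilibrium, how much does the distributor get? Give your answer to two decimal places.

228.46

Round 5 (the distributor proposes): the studio will accept anything ≥ 0, so the distributor offers 0 and keeps 300.
Round 4 (the studio proposes): the distributor can get 300 next round, worth 0.82 × 300 = 246 now. The studio offers 246 and keeps 300 − 246 = 54.
Round 3 (the distributor proposes): the studio can get 54 next round, worth 0.8 × 54 = 43.2 now, so the distributor offers 43.2, keeping 256.8.
Round 2 (the studio proposes): the distributor can get 256.8 next round, worth 0.82 × 256.8 = 210.576 now, so the studio offers 210.576, keeping 89.424.
Round 1 (the distributor proposes): the studio can get 89.424 next round, worth 0.8 × 89.424 = 71.5392 now. The distributor offers 71.5392 and keeps 300 − 71.5392 = 228.4608.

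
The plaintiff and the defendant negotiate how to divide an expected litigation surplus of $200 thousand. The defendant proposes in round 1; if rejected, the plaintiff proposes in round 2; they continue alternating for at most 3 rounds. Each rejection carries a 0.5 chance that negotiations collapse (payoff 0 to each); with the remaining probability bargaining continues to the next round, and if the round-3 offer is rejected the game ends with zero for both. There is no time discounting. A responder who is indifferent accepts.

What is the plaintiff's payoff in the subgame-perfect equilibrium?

Round 3 (the defendant proposes): rejection yields 0 for the plaintiff; the defendant offers 0 and keeps 200.
Round 2 (the plaintiff proposes): rejecting gives the defendant an expected 0.5 × 200 = 100. The plaintiff offers 100 and keeps 200 − 100 = 100.
Round 1 (the defendant proposes): rejecting gives the plaintiff an expected 0.5 × 100 = 50, so the defendant offers 50, keeping 150.

50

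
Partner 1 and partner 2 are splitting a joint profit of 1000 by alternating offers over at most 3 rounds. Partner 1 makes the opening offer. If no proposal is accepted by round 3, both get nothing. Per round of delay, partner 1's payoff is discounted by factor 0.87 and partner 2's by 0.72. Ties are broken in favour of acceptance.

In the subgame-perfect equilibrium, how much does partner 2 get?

93.6

Round 3 (partner 1 proposes): partner 2 will accept anything ≥ 0, so partner 1 offers 0 and keeps 1000.
Round 2 (partner 2 proposes): partner 1 can get 1000 next round, worth 0.87 × 1000 = 870 now. Partner 2 offers 870 and keeps 1000 − 870 = 130.
Round 1 (partner 1 proposes): partner 2 can get 130 next round, worth 0.72 × 130 = 93.6 now, so partner 1 offers 93.6, keeping 906.4.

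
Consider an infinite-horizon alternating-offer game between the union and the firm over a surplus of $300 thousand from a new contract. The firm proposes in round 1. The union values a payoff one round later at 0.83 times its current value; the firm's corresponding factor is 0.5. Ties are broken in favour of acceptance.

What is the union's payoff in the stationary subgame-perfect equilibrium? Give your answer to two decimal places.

212.82

Let x be the firm's share when the firm proposes and y be the union's share when the union proposes.
The union accepts iff offered ≥ 0.83·y, so x = 300 − 0.83y. Symmetrically y = 300 − 0.5x.
Substituting: x = 300 − 0.83(300 − 0.5x), giving x(1 − 0.5·0.83) = 300(1 − 0.83).
So x = 300 × 0.17 / 0.585 ≈ 87.1795, and the union receives 300 − x ≈ 212.8205.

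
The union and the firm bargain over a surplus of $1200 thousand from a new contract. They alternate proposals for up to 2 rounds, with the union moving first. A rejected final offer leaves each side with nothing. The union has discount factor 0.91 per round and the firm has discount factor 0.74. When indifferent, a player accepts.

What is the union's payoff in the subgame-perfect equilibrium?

312

Round 2 (the firm proposes): the union will accept anything ≥ 0, so the firm offers 0 and keeps 1200.
Round 1 (the union proposes): the firm can get 1200 next round, worth 0.74 × 1200 = 888 now, so the union offers 888, keeping 312.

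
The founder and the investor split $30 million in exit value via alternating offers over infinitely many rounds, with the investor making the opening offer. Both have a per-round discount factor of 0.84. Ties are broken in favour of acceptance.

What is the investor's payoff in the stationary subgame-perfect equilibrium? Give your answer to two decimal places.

When the investor proposes, the founder accepts any offer worth at least 0.84 times what the founder would get by proposing next round; and vice versa.
This gives x = 30 − 0.84y and y = 30 − 0.84x, where x and y are each side's share when it proposes.
Hence (1 − 0.84·0.84)x = 30(1 − 0.84), i.e. 0.2944·x = 4.8.
x ≈ 16.3043; the founder's share is 30 − x ≈ 13.6957.

16.30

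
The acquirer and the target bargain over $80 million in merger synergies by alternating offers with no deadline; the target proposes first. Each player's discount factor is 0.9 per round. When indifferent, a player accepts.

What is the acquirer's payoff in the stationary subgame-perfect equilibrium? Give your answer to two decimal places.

Let x be the target's share when the target proposes and y be the acquirer's share when the acquirer proposes.
The acquirer accepts iff offered ≥ 0.9·y, so x = 80 − 0.9y. Symmetrically y = 80 − 0.9x.
Substituting: x = 80 − 0.9(80 − 0.9x), giving x(1 − 0.9·0.9) = 80(1 − 0.9).
So x = 80 × 0.1 / 0.19 ≈ 42.1053, and the acquirer receives 80 − x ≈ 37.8947.

37.89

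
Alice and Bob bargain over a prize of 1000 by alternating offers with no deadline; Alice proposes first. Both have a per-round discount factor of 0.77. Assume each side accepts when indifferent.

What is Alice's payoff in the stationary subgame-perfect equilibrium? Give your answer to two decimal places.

564.97

In a stationary SPE each proposer offers the other exactly their discounted continuation value.
If Alice keeps x when proposing and Bob keeps y when proposing, then x = 1000 − 0.77y and y = 1000 − 0.77x.
Solving: x = 1000(1 − 0.77) / (1 − 0.77·0.77) = 230 / 0.4071 ≈ 564.9718.
Bob gets 1000 − 564.9718 ≈ 435.0282.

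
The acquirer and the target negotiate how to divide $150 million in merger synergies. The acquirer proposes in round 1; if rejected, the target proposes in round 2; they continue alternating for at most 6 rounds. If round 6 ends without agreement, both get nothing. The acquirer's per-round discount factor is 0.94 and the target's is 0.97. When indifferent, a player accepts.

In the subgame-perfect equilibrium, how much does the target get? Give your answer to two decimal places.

Round 6 (the target proposes): the acquirer will accept anything ≥ 0, so the target offers 0 and keeps 150.
Round 5 (the acquirer proposes): the target can get 150 next round, worth 0.97 × 150 = 145.5 now, so the acquirer offers 145.5, keeping 4.5.
Round 4 (the target proposes): the acquirer can get 4.5 next round, worth 0.94 × 4.5 = 4.23 now, so the target offers 4.23, keeping 145.77.
Round 3 (the acquirer proposes): the target can get 145.77 next round, worth 0.97 × 145.77 = 141.3969 now; the acquirer offers that and keeps 8.6031.
Round 2 (the target proposes): the acquirer can get 8.6031 next round, worth 0.94 × 8.6031 = 8.086914 now; the target offers that and keeps 141.913086.
Round 1 (the acquirer proposes): the target can get 141.913086 next round, worth 0.97 × 141.913086 = 137.65569342 now. The acquirer offers 137.65569342 and keeps 150 − 137.65569342 = 12.34430658.

137.66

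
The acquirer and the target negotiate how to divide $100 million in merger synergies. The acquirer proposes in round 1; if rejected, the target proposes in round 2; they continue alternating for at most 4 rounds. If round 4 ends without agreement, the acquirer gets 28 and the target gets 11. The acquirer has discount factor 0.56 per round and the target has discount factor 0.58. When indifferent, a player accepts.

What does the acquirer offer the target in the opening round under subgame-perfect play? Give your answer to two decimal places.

39.08

Round 4 (the target proposes): the acquirer gets 28 if talks fail, so the target offers 28 and keeps 72.
Round 3 (the acquirer proposes): the target can get 72 next round, worth 0.58 × 72 = 41.76 now. The acquirer offers 41.76 and keeps 100 − 41.76 = 58.24.
Round 2 (the target proposes): the acquirer can get 58.24 next round, worth 0.56 × 58.24 = 32.6144 now; the target offers that and keeps 67.3856.
Round 1 (the acquirer proposes): the target can get 67.3856 next round, worth 0.58 × 67.3856 = 39.083648 now. The acquirer offers 39.083648 and keeps 100 − 39.083648 = 60.916352.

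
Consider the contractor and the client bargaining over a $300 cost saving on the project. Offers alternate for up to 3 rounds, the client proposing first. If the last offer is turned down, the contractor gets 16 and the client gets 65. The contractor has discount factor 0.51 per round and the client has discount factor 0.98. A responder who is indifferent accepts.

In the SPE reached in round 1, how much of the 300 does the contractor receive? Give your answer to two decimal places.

11.06

Round 3 (the client proposes): the contractor gets 16 if talks fail, so the client offers 16 and keeps 284.
Round 2 (the contractor proposes): the client can get 284 next round, worth 0.98 × 284 = 278.32 now; the contractor offers that and keeps 21.68.
Round 1 (the client proposes): the contractor can get 21.68 next round, worth 0.51 × 21.68 = 11.0568 now, so the client offers 11.0568, keeping 288.9432.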